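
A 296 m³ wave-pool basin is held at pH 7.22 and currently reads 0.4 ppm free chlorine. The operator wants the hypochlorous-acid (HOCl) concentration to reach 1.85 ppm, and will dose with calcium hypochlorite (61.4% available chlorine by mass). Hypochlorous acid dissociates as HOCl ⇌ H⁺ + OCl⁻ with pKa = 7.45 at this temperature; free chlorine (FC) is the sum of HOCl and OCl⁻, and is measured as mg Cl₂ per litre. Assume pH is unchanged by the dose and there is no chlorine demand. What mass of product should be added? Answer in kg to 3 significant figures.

1.22 kg

Volume: 296 m³ = 296,000 L.
[OCl⁻]/[HOCl] = 10^(pH − pKa) = 10^(7.22 − 7.45) = 0.5888; fraction as HOCl = 1/(1 + 0.5888) = 0.6294.
Free chlorine required for 1.85 ppm HOCl: 1.85 / 0.6294 = 2.939 ppm.
FC to add: 2.939 − 0.4 = 2.539 mg/L as Cl₂.
Cl₂ equivalent: 2.539 mg/L × 296,000 L = 751.7 g.
Product at 61.4% available Cl: 751.7 / 0.614 = 1224 g.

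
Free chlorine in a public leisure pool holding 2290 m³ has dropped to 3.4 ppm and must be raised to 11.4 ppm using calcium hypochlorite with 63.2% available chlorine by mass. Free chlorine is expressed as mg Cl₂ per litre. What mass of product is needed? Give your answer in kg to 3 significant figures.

Volume: 2290 m³ = 2,290,000 L.
Chlorine deficit: 11.4 − 3.4 = 8 ppm = 8 mg/L as Cl₂.
Cl₂ equivalent needed: 8 mg/L × 2,290,000 L = 18,320,000 mg = 18,320 g.
Product at 63.2% available chlorine: 18,320 / 0.632 = 28,990 g.

29.0 kg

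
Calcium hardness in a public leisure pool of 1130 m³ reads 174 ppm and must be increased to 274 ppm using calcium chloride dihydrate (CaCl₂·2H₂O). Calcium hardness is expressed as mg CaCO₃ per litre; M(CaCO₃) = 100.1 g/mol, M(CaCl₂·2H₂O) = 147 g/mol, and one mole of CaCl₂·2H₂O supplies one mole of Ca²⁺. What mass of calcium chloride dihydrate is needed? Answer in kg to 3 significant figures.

166 kg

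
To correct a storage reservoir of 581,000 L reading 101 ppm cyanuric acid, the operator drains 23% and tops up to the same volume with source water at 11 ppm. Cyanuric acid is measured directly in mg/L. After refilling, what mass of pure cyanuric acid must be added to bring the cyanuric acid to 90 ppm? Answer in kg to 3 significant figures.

5.64 kg

After draining 23% and refilling: 101 × 0.77 + 11 × 0.23 = 80.3 ppm.
Deficit to target: 90 − 80.3 = 9.7 mg/L.
Mass: 9.7 mg/L × 581,000 L = 5636 g cyanuric acid.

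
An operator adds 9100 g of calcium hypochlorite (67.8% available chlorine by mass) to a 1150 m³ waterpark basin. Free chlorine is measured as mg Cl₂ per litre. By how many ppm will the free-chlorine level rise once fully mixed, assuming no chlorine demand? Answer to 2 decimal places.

Volume: 1150 m³ = 1,150,000 L.
Available chlorine delivered: 9100 g × 0.678 = 6170 g as Cl₂.
Concentration rise: 6170 g / 1,150,000 L = 5.365 mg/L = 5.37 ppm.

5.37 ppm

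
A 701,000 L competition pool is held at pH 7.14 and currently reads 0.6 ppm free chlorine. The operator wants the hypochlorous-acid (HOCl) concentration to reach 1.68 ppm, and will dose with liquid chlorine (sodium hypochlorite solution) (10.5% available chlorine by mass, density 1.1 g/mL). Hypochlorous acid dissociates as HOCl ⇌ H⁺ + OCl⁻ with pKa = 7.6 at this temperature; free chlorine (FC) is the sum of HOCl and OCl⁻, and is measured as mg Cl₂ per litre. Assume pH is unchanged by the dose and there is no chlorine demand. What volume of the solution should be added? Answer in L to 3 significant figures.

10.1 L

[OCl⁻]/[HOCl] = 10^(pH − pKa) = 10^(7.14 − 7.6) = 0.3467; fraction as HOCl = 1/(1 + 0.3467) = 0.7425.
Free chlorine required for 1.68 ppm HOCl: 1.68 / 0.7425 = 2.263 ppm.
FC to add: 2.263 − 0.6 = 1.663 mg/L as Cl₂.
Cl₂ equivalent: 1.663 mg/L × 701,000 L = 1165 g.
Product at 10.5% available Cl: 1165 / 0.105 = 11,100 g.
Volume: 11,100 g ÷ 1.1 g/mL = 10,090 mL.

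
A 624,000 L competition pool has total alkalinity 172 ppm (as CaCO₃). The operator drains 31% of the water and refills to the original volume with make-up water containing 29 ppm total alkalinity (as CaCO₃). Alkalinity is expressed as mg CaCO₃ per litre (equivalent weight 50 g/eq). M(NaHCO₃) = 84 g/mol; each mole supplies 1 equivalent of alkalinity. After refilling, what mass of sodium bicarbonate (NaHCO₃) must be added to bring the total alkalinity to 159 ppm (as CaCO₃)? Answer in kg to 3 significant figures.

After draining 31% and refilling: 172 × 0.69 + 29 × 0.31 = 127.67 ppm.
Deficit to target: 159 − 127.67 = 31.33 mg/L.
As CaCO₃: 31.33 mg/L × 624,000 L = 19,550 g; ÷ 50 g/eq ÷ 1 = 391 mol NaHCO₃.
Mass: 391 × 84 = 32,840 g.

32.8 kg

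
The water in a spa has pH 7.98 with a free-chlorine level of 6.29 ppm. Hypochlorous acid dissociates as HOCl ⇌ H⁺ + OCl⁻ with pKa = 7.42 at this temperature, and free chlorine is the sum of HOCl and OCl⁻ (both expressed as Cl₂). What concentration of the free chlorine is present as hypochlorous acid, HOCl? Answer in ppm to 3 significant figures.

1.36 ppm

[OCl⁻]/[HOCl] = 10^(pH − pKa) = 10^(7.98 − 7.42) = 10^0.56 = 3.631.
Fraction as HOCl = 1 / (1 + 3.631) = 0.2159.
HOCl = 0.2159 × 6.29 ppm = 1.358 ppm.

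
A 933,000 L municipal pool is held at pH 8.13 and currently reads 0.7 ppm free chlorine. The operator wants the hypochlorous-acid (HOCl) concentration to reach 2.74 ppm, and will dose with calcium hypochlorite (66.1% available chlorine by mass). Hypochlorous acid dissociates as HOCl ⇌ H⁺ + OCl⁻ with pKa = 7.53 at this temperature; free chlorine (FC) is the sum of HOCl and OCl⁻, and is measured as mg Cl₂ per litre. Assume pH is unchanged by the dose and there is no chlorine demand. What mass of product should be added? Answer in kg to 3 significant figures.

[OCl⁻]/[HOCl] = 10^(pH − pKa) = 10^(8.13 − 7.53) = 3.981; fraction as HOCl = 1/(1 + 3.981) = 0.2008.
Free chlorine required for 2.74 ppm HOCl: 2.74 / 0.2008 = 13.65 ppm.
FC to add: 13.65 − 0.7 = 12.95 mg/L as Cl₂.
Cl₂ equivalent: 12.95 mg/L × 933,000 L = 12,080 g.
Product at 66.1% available Cl: 12,080 / 0.661 = 18,280 g.

18.3 kg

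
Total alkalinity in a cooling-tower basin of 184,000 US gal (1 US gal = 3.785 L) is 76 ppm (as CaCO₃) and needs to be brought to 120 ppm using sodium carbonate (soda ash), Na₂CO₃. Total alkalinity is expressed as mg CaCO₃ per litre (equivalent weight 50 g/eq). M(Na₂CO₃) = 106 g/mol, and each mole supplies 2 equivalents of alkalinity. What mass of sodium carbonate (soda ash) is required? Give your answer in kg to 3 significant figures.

32.5 kg

Volume: 184,000 US gal × 3.785 L/gal = 696,440 L.
Alkalinity to add: (120 − 76) = 44 mg/L as CaCO₃ × 696,440 L = 30,640 g as CaCO₃.
Equivalents: 30,640 g ÷ 50 g/eq = 612.9 eq.
Each mole of Na₂CO₃ supplies 2 eq, so 612.9 / 2 = 306.4 mol.
Mass: 306.4 mol × 106 g/mol = 32,480 g.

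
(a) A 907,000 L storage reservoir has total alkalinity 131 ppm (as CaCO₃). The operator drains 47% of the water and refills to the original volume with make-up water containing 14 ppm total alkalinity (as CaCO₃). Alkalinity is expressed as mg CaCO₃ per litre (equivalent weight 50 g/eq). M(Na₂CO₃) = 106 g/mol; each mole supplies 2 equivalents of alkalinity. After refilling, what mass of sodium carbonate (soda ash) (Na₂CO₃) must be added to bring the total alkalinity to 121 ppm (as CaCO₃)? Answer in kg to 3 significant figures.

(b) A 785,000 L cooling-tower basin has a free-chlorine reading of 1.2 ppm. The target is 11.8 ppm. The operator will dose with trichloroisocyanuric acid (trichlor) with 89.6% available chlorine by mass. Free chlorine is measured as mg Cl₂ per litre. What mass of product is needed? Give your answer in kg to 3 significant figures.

(a) 43.3 kg; (b) 9.29 kg

(a) After draining 47% and refilling: 131 × 0.53 + 14 × 0.47 = 76.01 ppm.
(a) Deficit to target: 121 − 76.01 = 44.99 mg/L.
(a) As CaCO₃: 44.99 mg/L × 907,000 L = 40,810 g; ÷ 50 g/eq ÷ 2 = 408.1 mol Na₂CO₃.
(a) Mass: 408.1 × 106 = 43,250 g.

(b) Chlorine deficit: 11.8 − 1.2 = 10.6 ppm = 10.6 mg/L as Cl₂.
(b) Cl₂ equivalent needed: 10.6 mg/L × 785,000 L = 8,321,000 mg = 8321 g.
(b) Product at 89.6% available chlorine: 8321 / 0.896 = 9287 g.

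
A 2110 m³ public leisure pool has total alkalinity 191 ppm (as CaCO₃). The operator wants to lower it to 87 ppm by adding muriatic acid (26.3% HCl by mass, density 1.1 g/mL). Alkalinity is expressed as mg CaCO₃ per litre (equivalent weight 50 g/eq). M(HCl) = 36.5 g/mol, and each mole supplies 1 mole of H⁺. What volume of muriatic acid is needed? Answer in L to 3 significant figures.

Volume: 2110 m³ = 2,110,000 L.
Alkalinity to neutralize: (191 − 87) = 104 mg/L as CaCO₃ × 2,110,000 L = 219,400 g as CaCO₃.
Equivalents of H⁺ required: 219,400 ÷ 50 g/eq = 4389 eq = 4389 mol HCl.
Mass of HCl: 4389 × 36.5 = 160,200 g.
Mass of 26.3% solution: 160,200 / 0.263 = 609,100 g.
Volume: 609,100 g ÷ 1.1 g/mL = 553,700 mL.

554 L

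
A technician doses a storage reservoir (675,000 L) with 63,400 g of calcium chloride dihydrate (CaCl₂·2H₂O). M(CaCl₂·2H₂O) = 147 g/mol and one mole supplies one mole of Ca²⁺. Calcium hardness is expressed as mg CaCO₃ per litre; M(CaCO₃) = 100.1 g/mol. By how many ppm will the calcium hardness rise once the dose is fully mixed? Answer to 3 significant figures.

64.0 ppm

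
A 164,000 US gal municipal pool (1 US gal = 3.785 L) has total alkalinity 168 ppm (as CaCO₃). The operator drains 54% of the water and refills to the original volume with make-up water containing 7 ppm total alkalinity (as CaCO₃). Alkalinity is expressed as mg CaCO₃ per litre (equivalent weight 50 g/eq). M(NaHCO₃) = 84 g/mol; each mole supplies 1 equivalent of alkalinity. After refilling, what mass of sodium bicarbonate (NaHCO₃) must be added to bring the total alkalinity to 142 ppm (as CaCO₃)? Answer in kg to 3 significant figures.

Volume: 164,000 US gal × 3.785 L/gal = 620,740 L.
After draining 54% and refilling: 168 × 0.46 + 7 × 0.54 = 81.06 ppm.
Deficit to target: 142 − 81.06 = 60.94 mg/L.
As CaCO₃: 60.94 mg/L × 620,740 L = 37,830 g; ÷ 50 g/eq ÷ 1 = 756.6 mol NaHCO₃.
Mass: 756.6 × 84 = 63,550 g.

63.6 kg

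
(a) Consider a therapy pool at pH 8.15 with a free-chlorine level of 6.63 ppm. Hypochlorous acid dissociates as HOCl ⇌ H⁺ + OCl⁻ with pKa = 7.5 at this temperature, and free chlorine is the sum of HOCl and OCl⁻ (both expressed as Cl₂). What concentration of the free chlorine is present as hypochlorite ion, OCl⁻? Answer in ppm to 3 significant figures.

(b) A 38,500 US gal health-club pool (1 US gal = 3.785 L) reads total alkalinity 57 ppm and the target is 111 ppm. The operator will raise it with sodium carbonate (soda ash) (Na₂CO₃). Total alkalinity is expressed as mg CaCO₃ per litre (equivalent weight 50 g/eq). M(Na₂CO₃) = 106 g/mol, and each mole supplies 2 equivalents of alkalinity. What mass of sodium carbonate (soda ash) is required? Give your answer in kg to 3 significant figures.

(a) 5.42 ppm; (b) 8.34 kg

(a) [OCl⁻]/[HOCl] = 10^(pH − pKa) = 10^(8.15 − 7.5) = 10^0.65 = 4.467.
(a) Fraction as HOCl = 1 / (1 + 4.467) = 0.1829.
(a) OCl⁻ = (1 − 0.1829) × 6.63 ppm = 5.417 ppm.

(b) Volume: 38,500 US gal × 3.785 L/gal = 145,722 L.
(b) Alkalinity to add: (111 − 57) = 54 mg/L as CaCO₃ × 145,722 L = 7869 g as CaCO₃.
(b) Equivalents: 7869 g ÷ 50 g/eq = 157.4 eq.
(b) Each mole of Na₂CO₃ supplies 2 eq, so 157.4 / 2 = 78.69 mol.
(b) Mass: 78.69 mol × 106 g/mol = 8341 g.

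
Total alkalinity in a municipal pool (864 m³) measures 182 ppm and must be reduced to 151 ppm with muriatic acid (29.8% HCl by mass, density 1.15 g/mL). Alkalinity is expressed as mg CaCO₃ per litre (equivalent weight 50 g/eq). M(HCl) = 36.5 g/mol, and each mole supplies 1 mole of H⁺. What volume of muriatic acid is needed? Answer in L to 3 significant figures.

57.1 L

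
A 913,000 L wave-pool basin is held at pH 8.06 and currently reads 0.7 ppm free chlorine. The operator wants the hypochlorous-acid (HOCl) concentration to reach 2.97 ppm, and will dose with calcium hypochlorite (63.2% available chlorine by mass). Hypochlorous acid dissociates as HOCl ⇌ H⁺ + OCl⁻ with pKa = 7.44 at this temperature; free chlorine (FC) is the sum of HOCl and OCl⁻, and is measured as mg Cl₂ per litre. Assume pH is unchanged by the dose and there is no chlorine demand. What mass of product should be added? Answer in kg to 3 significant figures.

21.2 kg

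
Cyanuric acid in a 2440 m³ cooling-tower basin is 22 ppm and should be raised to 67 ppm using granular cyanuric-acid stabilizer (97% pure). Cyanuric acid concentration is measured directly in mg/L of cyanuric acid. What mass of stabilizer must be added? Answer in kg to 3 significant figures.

113 kg

Volume: 2440 m³ = 2,440,000 L.
CYA to add: (67 − 22) = 45 mg/L × 2,440,000 L = 109,800 g cyanuric acid.
At 97% purity: 109,800 / 0.97 = 113,200 g product.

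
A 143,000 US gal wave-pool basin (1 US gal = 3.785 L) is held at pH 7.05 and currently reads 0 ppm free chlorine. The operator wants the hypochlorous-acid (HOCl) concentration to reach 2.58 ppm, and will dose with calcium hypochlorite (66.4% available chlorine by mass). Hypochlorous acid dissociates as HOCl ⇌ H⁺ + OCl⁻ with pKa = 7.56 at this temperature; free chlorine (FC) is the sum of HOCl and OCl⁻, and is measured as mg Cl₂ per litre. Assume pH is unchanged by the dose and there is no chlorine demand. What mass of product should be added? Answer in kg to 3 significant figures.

Volume: 143,000 US gal × 3.785 L/gal = 541,255 L.
[OCl⁻]/[HOCl] = 10^(pH − pKa) = 10^(7.05 − 7.56) = 0.309; fraction as HOCl = 1/(1 + 0.309) = 0.7639.
Free chlorine required for 2.58 ppm HOCl: 2.58 / 0.7639 = 3.377 ppm.
FC to add: 3.377 − 0 = 3.377 mg/L as Cl₂.
Cl₂ equivalent: 3.377 mg/L × 541,255 L = 1828 g.
Product at 66.4% available Cl: 1828 / 0.664 = 2753 g.

2.75 kg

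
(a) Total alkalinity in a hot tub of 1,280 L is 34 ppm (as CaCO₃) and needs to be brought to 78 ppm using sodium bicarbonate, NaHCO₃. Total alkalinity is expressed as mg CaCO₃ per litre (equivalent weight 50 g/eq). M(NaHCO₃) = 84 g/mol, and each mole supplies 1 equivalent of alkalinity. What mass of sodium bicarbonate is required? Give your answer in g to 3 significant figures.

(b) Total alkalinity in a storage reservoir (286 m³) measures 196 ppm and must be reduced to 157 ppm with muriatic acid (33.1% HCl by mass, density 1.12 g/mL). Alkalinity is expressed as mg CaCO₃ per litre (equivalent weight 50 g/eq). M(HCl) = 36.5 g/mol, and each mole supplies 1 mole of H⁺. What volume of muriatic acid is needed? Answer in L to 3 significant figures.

(a) 94.6 g; (b) 22.0 L

(a) Alkalinity to add: (78 − 34) = 44 mg/L as CaCO₃ × 1,280 L = 56.32 g as CaCO₃.
(a) Equivalents: 56.32 g ÷ 50 g/eq = 1.126 eq.
(a) NaHCO₃ supplies 1 eq per mole → 1.126 mol.
(a) Mass: 1.126 mol × 84 g/mol = 94.62 g.

(b) Volume: 286 m³ = 286,000 L.
(b) Alkalinity to neutralize: (196 − 157) = 39 mg/L as CaCO₃ × 286,000 L = 11,150 g as CaCO₃.
(b) Equivalents of H⁺ required: 11,150 ÷ 50 g/eq = 223.1 eq = 223.1 mol HCl.
(b) Mass of HCl: 223.1 × 36.5 = 8142 g.
(b) Mass of 33.1% solution: 8142 / 0.331 = 24,600 g.
(b) Volume: 24,600 g ÷ 1.12 g/mL = 21,960 mL.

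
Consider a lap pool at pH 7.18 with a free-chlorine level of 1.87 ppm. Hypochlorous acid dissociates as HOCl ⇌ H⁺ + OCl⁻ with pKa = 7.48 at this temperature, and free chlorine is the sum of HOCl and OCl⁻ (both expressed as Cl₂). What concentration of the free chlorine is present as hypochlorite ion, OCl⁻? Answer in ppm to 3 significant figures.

[OCl⁻]/[HOCl] = 10^(pH − pKa) = 10^(7.18 − 7.48) = 10^-0.30 = 0.5012.
Fraction as HOCl = 1 / (1 + 0.5012) = 0.6661.
OCl⁻ = (1 − 0.6661) × 1.87 ppm = 0.6243 ppm.

0.624 ppm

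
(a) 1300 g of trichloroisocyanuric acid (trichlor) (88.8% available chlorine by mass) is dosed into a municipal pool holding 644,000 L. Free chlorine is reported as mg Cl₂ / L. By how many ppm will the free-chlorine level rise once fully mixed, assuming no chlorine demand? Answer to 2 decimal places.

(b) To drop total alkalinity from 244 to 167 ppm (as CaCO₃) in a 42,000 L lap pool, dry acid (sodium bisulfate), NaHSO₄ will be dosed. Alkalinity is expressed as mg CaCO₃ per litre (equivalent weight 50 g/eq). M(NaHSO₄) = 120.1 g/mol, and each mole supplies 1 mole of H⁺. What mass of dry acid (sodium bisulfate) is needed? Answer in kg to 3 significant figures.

(a) Available chlorine delivered: 1300 g × 0.888 = 1154 g as Cl₂.
(a) Concentration rise: 1154 g / 644,000 L = 1.793 mg/L = 1.79 ppm.

(b) Alkalinity to neutralize: (244 − 167) = 77 mg/L as CaCO₃ × 42,000 L = 3234 g as CaCO₃.
(b) Equivalents of H⁺ required: 3234 ÷ 50 g/eq = 64.68 eq = 64.68 mol NaHSO₄.
(b) Mass of NaHSO₄: 64.68 × 120.1 = 7768 g.

(a) 1.79 ppm; (b) 7.77 kg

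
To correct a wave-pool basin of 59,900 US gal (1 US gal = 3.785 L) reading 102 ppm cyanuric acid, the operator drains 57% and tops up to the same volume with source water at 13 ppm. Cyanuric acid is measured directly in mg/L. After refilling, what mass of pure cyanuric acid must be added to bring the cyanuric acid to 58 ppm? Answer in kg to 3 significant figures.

1.53 kg

Volume: 59,900 US gal × 3.785 L/gal = 226,722 L.
After draining 57% and refilling: 102 × 0.43 + 13 × 0.57 = 51.27 ppm.
Deficit to target: 58 − 51.27 = 6.73 mg/L.
Mass: 6.73 mg/L × 226,722 L = 1526 g cyanuric acid.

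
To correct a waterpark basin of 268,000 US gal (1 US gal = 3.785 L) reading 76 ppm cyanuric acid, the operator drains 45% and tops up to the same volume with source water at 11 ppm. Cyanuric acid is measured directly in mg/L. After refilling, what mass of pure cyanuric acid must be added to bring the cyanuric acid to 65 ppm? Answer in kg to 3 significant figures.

Volume: 268,000 US gal × 3.785 L/gal = 1,014,380 L.
After draining 45% and refilling: 76 × 0.55 + 11 × 0.45 = 46.75 ppm.
Deficit to target: 65 − 46.75 = 18.25 mg/L.
Mass: 18.25 mg/L × 1,014,380 L = 18,510 g cyanuric acid.

18.5 kg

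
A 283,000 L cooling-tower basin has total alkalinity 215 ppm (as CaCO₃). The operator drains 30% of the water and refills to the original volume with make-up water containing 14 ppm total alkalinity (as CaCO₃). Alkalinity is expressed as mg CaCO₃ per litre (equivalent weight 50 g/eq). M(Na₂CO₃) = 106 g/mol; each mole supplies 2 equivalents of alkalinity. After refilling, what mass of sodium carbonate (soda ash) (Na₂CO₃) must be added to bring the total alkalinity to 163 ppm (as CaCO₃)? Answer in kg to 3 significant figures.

2.49 kg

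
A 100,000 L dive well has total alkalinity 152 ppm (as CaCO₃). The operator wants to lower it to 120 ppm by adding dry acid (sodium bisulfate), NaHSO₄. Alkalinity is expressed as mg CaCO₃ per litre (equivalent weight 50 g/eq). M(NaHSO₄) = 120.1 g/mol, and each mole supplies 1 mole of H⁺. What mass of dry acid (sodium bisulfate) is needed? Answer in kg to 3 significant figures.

7.69 kg

Alkalinity to neutralize: (152 − 120) = 32 mg/L as CaCO₃ × 100,000 L = 3200 g as CaCO₃.
Equivalents of H⁺ required: 3200 ÷ 50 g/eq = 64 eq = 64 mol NaHSO₄.
Mass of NaHSO₄: 64 × 120.1 = 7686 g.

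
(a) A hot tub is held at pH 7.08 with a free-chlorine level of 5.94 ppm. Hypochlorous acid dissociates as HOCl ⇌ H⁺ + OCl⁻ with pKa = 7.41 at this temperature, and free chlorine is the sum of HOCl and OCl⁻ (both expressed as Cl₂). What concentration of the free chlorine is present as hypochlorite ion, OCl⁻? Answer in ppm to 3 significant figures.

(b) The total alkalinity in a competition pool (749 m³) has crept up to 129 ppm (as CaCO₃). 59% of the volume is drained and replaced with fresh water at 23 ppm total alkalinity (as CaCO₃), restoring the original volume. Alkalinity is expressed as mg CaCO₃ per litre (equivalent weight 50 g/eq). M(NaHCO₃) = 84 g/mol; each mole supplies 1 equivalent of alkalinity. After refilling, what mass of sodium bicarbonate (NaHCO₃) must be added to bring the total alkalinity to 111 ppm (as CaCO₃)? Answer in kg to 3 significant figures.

(a) [OCl⁻]/[HOCl] = 10^(pH − pKa) = 10^(7.08 − 7.41) = 10^-0.33 = 0.4677.
(a) Fraction as HOCl = 1 / (1 + 0.4677) = 0.6813.
(a) OCl⁻ = (1 − 0.6813) × 5.94 ppm = 1.893 ppm.

(b) Volume: 749 m³ = 749,000 L.
(b) After draining 59% and refilling: 129 × 0.41 + 23 × 0.59 = 66.46 ppm.
(b) Deficit to target: 111 − 66.46 = 44.54 mg/L.
(b) As CaCO₃: 44.54 mg/L × 749,000 L = 33,360 g; ÷ 50 g/eq ÷ 1 = 667.2 mol NaHCO₃.
(b) Mass: 667.2 × 84 = 56,050 g.

(a) 1.89 ppm; (b) 56.0 kg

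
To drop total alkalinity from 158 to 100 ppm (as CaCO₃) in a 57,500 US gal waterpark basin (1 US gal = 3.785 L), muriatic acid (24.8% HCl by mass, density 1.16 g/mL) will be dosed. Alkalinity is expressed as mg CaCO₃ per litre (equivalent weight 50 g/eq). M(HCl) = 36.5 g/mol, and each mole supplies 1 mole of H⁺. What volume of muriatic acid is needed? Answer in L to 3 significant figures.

Volume: 57,500 US gal × 3.785 L/gal = 217,638 L.
Alkalinity to neutralize: (158 − 100) = 58 mg/L as CaCO₃ × 217,638 L = 12,620 g as CaCO₃.
Equivalents of H⁺ required: 12,620 ÷ 50 g/eq = 252.5 eq = 252.5 mol HCl.
Mass of HCl: 252.5 × 36.5 = 9215 g.
Mass of 24.8% solution: 9215 / 0.248 = 37,160 g.
Volume: 37,160 g ÷ 1.16 g/mL = 32,030 mL.

32.0 L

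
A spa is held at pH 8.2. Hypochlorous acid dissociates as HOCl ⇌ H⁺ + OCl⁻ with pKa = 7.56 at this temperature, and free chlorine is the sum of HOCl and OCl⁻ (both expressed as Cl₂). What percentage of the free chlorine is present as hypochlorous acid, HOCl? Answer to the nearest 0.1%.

18.6%

[OCl⁻]/[HOCl] = 10^(pH − pKa) = 10^(8.2 − 7.56) = 10^0.64 = 4.365.
Fraction as HOCl = 1 / (1 + 4.365) = 0.1864.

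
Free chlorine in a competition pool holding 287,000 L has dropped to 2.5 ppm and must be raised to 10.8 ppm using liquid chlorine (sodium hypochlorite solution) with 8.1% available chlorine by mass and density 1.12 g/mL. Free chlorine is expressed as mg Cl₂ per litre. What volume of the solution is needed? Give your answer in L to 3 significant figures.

Chlorine deficit: 10.8 − 2.5 = 8.3 ppm = 8.3 mg/L as Cl₂.
Cl₂ equivalent needed: 8.3 mg/L × 287,000 L = 2,382,000 mg = 2382 g.
Product at 8.1% available chlorine: 2382 / 0.081 = 29,410 g.
Volume at density 1.12 g/mL: 29,410 g ÷ 1.12 g/mL = 26,260 mL.

26.3 L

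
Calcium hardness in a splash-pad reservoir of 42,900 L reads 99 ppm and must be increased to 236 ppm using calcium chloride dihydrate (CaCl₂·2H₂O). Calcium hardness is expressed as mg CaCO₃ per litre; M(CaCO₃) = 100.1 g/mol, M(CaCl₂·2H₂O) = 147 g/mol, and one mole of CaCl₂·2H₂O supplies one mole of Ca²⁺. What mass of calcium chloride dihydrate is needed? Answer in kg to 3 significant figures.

8.63 kg

Hardness to add: (236 − 99) = 137 mg/L as CaCO₃ × 42,900 L = 5877 g as CaCO₃.
Moles of Ca²⁺ (1 mol Ca²⁺ ≡ 1 mol CaCO₃): 5877 / 100.1 g/mol = 58.71 mol.
Mass of CaCl₂·2H₂O: 58.71 × 147 = 8631 g.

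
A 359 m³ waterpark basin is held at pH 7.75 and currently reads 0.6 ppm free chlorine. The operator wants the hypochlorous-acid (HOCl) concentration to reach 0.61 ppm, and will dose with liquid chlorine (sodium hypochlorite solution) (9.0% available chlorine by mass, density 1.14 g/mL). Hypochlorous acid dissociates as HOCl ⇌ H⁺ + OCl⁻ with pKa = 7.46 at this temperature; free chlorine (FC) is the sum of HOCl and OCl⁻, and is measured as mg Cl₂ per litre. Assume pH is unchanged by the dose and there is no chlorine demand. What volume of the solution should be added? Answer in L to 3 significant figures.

4.20 L

Volume: 359 m³ = 359,000 L.
[OCl⁻]/[HOCl] = 10^(pH − pKa) = 10^(7.75 − 7.46) = 1.95; fraction as HOCl = 1/(1 + 1.95) = 0.339.
Free chlorine required for 0.61 ppm HOCl: 0.61 / 0.339 = 1.799 ppm.
FC to add: 1.799 − 0.6 = 1.199 mg/L as Cl₂.
Cl₂ equivalent: 1.199 mg/L × 359,000 L = 430.6 g.
Product at 9.0% available Cl: 430.6 / 0.09 = 4784 g.
Volume: 4784 g ÷ 1.14 g/mL = 4197 mL.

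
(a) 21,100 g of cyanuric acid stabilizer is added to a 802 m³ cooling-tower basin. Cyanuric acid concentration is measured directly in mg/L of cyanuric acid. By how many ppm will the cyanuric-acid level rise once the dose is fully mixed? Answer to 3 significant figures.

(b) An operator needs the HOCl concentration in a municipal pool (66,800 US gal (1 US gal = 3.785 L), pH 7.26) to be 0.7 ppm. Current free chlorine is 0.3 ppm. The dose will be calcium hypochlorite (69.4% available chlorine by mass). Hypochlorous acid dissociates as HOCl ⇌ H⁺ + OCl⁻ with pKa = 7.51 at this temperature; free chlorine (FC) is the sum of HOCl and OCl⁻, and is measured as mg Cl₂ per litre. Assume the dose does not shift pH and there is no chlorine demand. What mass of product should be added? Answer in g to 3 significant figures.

(a) 26.3 ppm; (b) 289 g

(a) Volume: 802 m³ = 802,000 L.
(a) Rise: 21,100 g / 802,000 L × 1000 = 26.31 mg/L.

(b) Volume: 66,800 US gal × 3.785 L/gal = 252,838 L.
(b) [OCl⁻]/[HOCl] = 10^(pH − pKa) = 10^(7.26 − 7.51) = 0.5623; fraction as HOCl = 1/(1 + 0.5623) = 0.6401.
(b) Free chlorine required for 0.7 ppm HOCl: 0.7 / 0.6401 = 1.094 ppm.
(b) FC to add: 1.094 − 0.3 = 0.7936 mg/L as Cl₂.
(b) Cl₂ equivalent: 0.7936 mg/L × 252,838 L = 200.7 g.
(b) Product at 69.4% available Cl: 200.7 / 0.694 = 289.1 g.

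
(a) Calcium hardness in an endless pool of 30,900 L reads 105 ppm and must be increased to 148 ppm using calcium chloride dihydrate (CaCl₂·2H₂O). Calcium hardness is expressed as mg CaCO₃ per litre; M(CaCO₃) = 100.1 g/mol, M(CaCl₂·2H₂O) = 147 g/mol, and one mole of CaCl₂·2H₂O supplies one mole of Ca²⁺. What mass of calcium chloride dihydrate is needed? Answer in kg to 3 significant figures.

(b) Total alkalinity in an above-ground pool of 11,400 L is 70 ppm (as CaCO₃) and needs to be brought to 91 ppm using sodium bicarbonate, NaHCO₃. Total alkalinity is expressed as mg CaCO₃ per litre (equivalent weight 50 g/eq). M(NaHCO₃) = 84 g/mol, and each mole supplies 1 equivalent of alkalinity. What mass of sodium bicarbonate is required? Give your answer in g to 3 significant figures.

(a) Hardness to add: (148 − 105) = 43 mg/L as CaCO₃ × 30,900 L = 1329 g as CaCO₃.
(a) Moles of Ca²⁺ (1 mol Ca²⁺ ≡ 1 mol CaCO₃): 1329 / 100.1 g/mol = 13.27 mol.
(a) Mass of CaCl₂·2H₂O: 13.27 × 147 = 1951 g.

(b) Alkalinity to add: (91 − 70) = 21 mg/L as CaCO₃ × 11,400 L = 239.4 g as CaCO₃.
(b) Equivalents: 239.4 g ÷ 50 g/eq = 4.788 eq.
(b) NaHCO₃ supplies 1 eq per mole → 4.788 mol.
(b) Mass: 4.788 mol × 84 g/mol = 402.2 g.

(a) 1.95 kg; (b) 402 g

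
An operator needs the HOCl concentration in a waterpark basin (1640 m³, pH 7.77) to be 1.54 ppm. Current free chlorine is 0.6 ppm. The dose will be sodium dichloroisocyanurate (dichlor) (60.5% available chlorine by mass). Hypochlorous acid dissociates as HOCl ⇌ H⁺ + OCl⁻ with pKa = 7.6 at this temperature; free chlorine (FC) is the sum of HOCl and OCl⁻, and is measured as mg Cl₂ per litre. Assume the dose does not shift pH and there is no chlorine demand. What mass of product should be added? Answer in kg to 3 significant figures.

8.72 kg

Volume: 1640 m³ = 1,640,000 L.
[OCl⁻]/[HOCl] = 10^(pH − pKa) = 10^(7.77 − 7.6) = 1.479; fraction as HOCl = 1/(1 + 1.479) = 0.4034.
Free chlorine required for 1.54 ppm HOCl: 1.54 / 0.4034 = 3.818 ppm.
FC to add: 3.818 − 0.6 = 3.218 mg/L as Cl₂.
Cl₂ equivalent: 3.218 mg/L × 1,640,000 L = 5277 g.
Product at 60.5% available Cl: 5277 / 0.605 = 8723 g.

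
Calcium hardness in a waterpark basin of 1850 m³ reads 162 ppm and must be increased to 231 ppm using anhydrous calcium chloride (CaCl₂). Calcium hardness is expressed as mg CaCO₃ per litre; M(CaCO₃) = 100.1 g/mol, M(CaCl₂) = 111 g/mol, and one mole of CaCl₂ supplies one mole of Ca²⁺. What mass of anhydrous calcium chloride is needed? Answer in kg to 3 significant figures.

Volume: 1850 m³ = 1,850,000 L.
Hardness to add: (231 − 162) = 69 mg/L as CaCO₃ × 1,850,000 L = 127,600 g as CaCO₃.
Moles of Ca²⁺ (1 mol Ca²⁺ ≡ 1 mol CaCO₃): 127,600 / 100.1 g/mol = 1275 mol.
Mass of CaCl₂: 1275 × 111 = 141,500 g.

142 kg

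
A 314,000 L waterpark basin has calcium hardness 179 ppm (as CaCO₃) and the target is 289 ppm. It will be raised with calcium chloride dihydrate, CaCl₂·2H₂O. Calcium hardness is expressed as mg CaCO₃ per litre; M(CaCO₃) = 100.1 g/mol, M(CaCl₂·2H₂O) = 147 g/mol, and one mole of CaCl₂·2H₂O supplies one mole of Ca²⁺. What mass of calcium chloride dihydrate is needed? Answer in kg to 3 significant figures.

Hardness to add: (289 − 179) = 110 mg/L as CaCO₃ × 314,000 L = 34,540 g as CaCO₃.
Moles of Ca²⁺ (1 mol Ca²⁺ ≡ 1 mol CaCO₃): 34,540 / 100.1 g/mol = 345.1 mol.
Mass of CaCl₂·2H₂O: 345.1 × 147 = 50,720 g.

50.7 kg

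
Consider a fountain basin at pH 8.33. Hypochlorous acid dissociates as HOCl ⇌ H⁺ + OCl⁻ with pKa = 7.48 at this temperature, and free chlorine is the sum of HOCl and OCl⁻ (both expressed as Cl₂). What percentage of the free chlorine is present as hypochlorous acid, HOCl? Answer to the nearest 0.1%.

[OCl⁻]/[HOCl] = 10^(pH − pKa) = 10^(8.33 − 7.48) = 10^0.85 = 7.079.
Fraction as HOCl = 1 / (1 + 7.079) = 0.1238.

12.4%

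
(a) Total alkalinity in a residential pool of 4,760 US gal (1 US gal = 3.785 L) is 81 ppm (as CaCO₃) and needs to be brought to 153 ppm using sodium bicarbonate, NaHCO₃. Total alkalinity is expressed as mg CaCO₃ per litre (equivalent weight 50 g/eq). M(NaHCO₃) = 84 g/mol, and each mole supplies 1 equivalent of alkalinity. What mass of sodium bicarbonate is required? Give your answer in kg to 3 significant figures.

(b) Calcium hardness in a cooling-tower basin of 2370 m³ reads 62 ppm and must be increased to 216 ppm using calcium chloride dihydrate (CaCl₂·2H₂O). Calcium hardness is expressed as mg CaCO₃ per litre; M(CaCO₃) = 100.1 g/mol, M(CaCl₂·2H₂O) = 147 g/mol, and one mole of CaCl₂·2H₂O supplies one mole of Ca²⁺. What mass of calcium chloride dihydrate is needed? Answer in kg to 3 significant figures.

(a) Volume: 4,760 US gal × 3.785 L/gal = 18,017 L.
(a) Alkalinity to add: (153 − 81) = 72 mg/L as CaCO₃ × 18,017 L = 1297 g as CaCO₃.
(a) Equivalents: 1297 g ÷ 50 g/eq = 25.94 eq.
(a) NaHCO₃ supplies 1 eq per mole → 25.94 mol.
(a) Mass: 25.94 mol × 84 g/mol = 2179 g.

(b) Volume: 2370 m³ = 2,370,000 L.
(b) Hardness to add: (216 − 62) = 154 mg/L as CaCO₃ × 2,370,000 L = 365,000 g as CaCO₃.
(b) Moles of Ca²⁺ (1 mol Ca²⁺ ≡ 1 mol CaCO₃): 365,000 / 100.1 g/mol = 3646 mol.
(b) Mass of CaCl₂·2H₂O: 3646 × 147 = 536,000 g.

(a) 2.18 kg; (b) 536 kg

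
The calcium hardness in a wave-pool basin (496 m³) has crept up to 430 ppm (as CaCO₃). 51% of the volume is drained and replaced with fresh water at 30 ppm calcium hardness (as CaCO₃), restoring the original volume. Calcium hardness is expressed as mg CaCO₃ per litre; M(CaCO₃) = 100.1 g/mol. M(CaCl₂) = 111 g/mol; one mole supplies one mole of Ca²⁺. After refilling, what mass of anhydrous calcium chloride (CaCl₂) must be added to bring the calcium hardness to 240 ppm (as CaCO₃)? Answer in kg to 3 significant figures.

Volume: 496 m³ = 496,000 L.
After draining 51% and refilling: 430 × 0.49 + 30 × 0.51 = 226 ppm.
Deficit to target: 240 − 226 = 14 mg/L.
As CaCO₃: 14 mg/L × 496,000 L = 6944 g; ÷ 100.1 = 69.37 mol Ca²⁺.
Mass: 69.37 × 111 = 7700 g.

7.70 kg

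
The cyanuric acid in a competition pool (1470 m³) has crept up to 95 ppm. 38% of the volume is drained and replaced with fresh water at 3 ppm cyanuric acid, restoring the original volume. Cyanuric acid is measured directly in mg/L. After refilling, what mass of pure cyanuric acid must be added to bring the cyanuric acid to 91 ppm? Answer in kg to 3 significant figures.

45.5 kg

Volume: 1470 m³ = 1,470,000 L.
After draining 38% and refilling: 95 × 0.62 + 3 × 0.38 = 60.04 ppm.
Deficit to target: 91 − 60.04 = 30.96 mg/L.
Mass: 30.96 mg/L × 1,470,000 L = 45,510 g cyanuric acid.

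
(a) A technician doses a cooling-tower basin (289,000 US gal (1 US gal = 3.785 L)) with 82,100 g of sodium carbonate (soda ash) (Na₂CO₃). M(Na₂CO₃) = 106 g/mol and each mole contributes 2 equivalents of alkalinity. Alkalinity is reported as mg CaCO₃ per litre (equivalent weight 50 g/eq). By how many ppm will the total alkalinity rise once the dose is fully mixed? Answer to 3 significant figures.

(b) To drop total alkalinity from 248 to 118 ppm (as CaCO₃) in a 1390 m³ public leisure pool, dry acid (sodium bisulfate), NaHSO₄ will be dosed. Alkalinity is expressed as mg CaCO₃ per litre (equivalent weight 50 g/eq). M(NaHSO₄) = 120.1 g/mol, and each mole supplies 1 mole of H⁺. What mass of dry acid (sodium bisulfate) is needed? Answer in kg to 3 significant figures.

(a) 70.8 ppm; (b) 434 kg

(a) Volume: 289,000 US gal × 3.785 L/gal = 1,093,865 L.
(a) Moles of Na₂CO₃: 82,100 g ÷ 106 g/mol = 774.5 mol → 1549 eq of alkalinity.
(a) As CaCO₃: 1549 eq × 50 g/eq = 77,450 g.
(a) Rise: 77,450 g / 1,093,865 L × 1000 = 70.81 mg/L.

(b) Volume: 1390 m³ = 1,390,000 L.
(b) Alkalinity to neutralize: (248 − 118) = 130 mg/L as CaCO₃ × 1,390,000 L = 180,700 g as CaCO₃.
(b) Equivalents of H⁺ required: 180,700 ÷ 50 g/eq = 3614 eq = 3614 mol NaHSO₄.
(b) Mass of NaHSO₄: 3614 × 120.1 = 434,000 g.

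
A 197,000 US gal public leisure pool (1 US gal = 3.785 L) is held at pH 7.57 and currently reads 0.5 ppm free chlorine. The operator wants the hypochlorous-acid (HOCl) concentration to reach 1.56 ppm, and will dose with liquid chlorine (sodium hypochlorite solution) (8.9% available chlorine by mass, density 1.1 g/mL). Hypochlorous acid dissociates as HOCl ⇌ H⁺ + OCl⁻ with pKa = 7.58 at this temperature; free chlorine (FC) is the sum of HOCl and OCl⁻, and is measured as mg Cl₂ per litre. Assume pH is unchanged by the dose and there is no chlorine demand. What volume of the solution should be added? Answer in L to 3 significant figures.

19.7 L

Volume: 197,000 US gal × 3.785 L/gal = 745,645 L.
[OCl⁻]/[HOCl] = 10^(pH − pKa) = 10^(7.57 − 7.58) = 0.9772; fraction as HOCl = 1/(1 + 0.9772) = 0.5058.
Free chlorine required for 1.56 ppm HOCl: 1.56 / 0.5058 = 3.084 ppm.
FC to add: 3.084 − 0.5 = 2.584 mg/L as Cl₂.
Cl₂ equivalent: 2.584 mg/L × 745,645 L = 1927 g.
Product at 8.9% available Cl: 1927 / 0.089 = 21,650 g.
Volume: 21,650 g ÷ 1.1 g/mL = 19,680 mL.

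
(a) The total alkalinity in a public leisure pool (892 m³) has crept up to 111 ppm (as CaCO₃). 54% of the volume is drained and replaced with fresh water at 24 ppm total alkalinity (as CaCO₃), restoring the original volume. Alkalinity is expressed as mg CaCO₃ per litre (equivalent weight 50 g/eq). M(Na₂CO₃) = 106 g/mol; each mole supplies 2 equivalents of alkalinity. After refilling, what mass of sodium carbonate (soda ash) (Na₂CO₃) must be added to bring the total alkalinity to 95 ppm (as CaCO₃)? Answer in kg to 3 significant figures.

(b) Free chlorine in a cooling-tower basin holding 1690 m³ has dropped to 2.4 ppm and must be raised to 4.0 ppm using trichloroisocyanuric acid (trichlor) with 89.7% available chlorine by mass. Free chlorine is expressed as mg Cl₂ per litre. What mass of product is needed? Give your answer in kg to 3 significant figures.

(a) Volume: 892 m³ = 892,000 L.
(a) After draining 54% and refilling: 111 × 0.46 + 24 × 0.54 = 64.02 ppm.
(a) Deficit to target: 95 − 64.02 = 30.98 mg/L.
(a) As CaCO₃: 30.98 mg/L × 892,000 L = 27,630 g; ÷ 50 g/eq ÷ 2 = 276.3 mol Na₂CO₃.
(a) Mass: 276.3 × 106 = 29,290 g.

(b) Volume: 1690 m³ = 1,690,000 L.
(b) Chlorine deficit: 4.0 − 2.4 = 1.6 ppm = 1.6 mg/L as Cl₂.
(b) Cl₂ equivalent needed: 1.6 mg/L × 1,690,000 L = 2,704,000 mg = 2704 g.
(b) Product at 89.7% available chlorine: 2704 / 0.897 = 3014 g.

(a) 29.3 kg; (b) 3.01 kg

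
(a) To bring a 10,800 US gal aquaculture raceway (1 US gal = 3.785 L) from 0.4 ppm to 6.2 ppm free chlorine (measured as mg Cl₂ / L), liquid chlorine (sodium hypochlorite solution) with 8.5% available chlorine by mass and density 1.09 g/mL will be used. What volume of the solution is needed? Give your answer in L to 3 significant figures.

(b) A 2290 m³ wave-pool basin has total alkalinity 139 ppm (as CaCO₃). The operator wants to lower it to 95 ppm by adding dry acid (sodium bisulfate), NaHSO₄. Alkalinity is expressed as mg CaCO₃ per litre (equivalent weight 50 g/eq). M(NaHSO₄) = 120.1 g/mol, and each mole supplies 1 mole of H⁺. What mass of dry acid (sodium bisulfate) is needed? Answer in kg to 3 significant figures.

(a) Volume: 10,800 US gal × 3.785 L/gal = 40,878 L.
(a) Chlorine deficit: 6.2 − 0.4 = 5.8 ppm = 5.8 mg/L as Cl₂.
(a) Cl₂ equivalent needed: 5.8 mg/L × 40,878 L = 237,100 mg = 237.1 g.
(a) Product at 8.5% available chlorine: 237.1 / 0.085 = 2789 g.
(a) Volume at density 1.09 g/mL: 2789 g ÷ 1.09 g/mL = 2559 mL.

(b) Volume: 2290 m³ = 2,290,000 L.
(b) Alkalinity to neutralize: (139 − 95) = 44 mg/L as CaCO₃ × 2,290,000 L = 100,800 g as CaCO₃.
(b) Equivalents of H⁺ required: 100,800 ÷ 50 g/eq = 2015 eq = 2015 mol NaHSO₄.
(b) Mass of NaHSO₄: 2015 × 120.1 = 242,000 g.

(a) 2.56 L; (b) 242 kg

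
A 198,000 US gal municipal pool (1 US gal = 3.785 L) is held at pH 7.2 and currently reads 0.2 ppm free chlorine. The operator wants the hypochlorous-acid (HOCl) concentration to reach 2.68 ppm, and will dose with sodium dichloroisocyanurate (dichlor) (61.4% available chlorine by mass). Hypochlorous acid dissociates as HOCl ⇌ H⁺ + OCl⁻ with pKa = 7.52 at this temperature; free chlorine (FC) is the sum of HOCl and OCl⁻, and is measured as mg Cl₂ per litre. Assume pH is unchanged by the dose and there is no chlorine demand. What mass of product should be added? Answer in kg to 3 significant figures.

4.59 kg

Volume: 198,000 US gal × 3.785 L/gal = 749,430 L.
[OCl⁻]/[HOCl] = 10^(pH − pKa) = 10^(7.2 − 7.52) = 0.4786; fraction as HOCl = 1/(1 + 0.4786) = 0.6763.
Free chlorine required for 2.68 ppm HOCl: 2.68 / 0.6763 = 3.963 ppm.
FC to add: 3.963 − 0.2 = 3.763 mg/L as Cl₂.
Cl₂ equivalent: 3.763 mg/L × 749,430 L = 2820 g.
Product at 61.4% available Cl: 2820 / 0.614 = 4593 g.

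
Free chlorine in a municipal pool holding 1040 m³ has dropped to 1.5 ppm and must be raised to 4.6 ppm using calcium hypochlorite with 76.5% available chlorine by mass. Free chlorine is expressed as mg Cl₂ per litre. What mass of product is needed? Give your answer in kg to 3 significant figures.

4.21 kg

Volume: 1040 m³ = 1,040,000 L.
Chlorine deficit: 4.6 − 1.5 = 3.1 ppm = 3.1 mg/L as Cl₂.
Cl₂ equivalent needed: 3.1 mg/L × 1,040,000 L = 3,224,000 mg = 3224 g.
Product at 76.5% available chlorine: 3224 / 0.765 = 4214 g.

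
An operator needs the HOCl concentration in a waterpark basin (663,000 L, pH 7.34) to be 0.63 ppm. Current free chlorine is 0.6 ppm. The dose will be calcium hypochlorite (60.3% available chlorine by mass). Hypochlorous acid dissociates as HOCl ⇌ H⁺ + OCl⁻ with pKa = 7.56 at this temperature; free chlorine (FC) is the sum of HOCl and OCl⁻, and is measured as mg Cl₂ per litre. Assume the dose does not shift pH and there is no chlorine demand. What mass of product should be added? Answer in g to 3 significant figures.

450 g

[OCl⁻]/[HOCl] = 10^(pH − pKa) = 10^(7.34 − 7.56) = 0.6026; fraction as HOCl = 1/(1 + 0.6026) = 0.624.
Free chlorine required for 0.63 ppm HOCl: 0.63 / 0.624 = 1.01 ppm.
FC to add: 1.01 − 0.6 = 0.4096 mg/L as Cl₂.
Cl₂ equivalent: 0.4096 mg/L × 663,000 L = 271.6 g.
Product at 60.3% available Cl: 271.6 / 0.603 = 450.4 g.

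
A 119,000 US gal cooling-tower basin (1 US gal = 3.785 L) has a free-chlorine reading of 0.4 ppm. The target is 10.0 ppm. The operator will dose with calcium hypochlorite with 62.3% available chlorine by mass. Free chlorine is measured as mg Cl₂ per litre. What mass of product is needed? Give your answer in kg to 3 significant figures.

Volume: 119,000 US gal × 3.785 L/gal = 450,415 L.
Chlorine deficit: 10.0 − 0.4 = 9.6 ppm = 9.6 mg/L as Cl₂.
Cl₂ equivalent needed: 9.6 mg/L × 450,415 L = 4,324,000 mg = 4324 g.
Product at 62.3% available chlorine: 4324 / 0.623 = 6941 g.

6.94 kg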